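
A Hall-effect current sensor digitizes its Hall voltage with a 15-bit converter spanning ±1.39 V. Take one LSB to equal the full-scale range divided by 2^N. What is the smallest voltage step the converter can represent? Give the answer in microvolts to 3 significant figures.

The full-scale span is 1.39 − (-1.39) = 2.78 V.
Number of codes = 2^15 = 32768.
LSB = 2.78 V ÷ 2^15 = 2.78/32768 V = 84.8 µV.

84.8 µV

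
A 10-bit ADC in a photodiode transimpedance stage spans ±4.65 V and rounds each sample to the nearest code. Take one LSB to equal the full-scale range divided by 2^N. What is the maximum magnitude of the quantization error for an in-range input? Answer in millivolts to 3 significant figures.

4.54 mV

Span: 4.65 V − (-4.65 V) = 9.3 V.
Step size = 9.3/1024 V = 9.0820 mV.
Worst-case error for round-to-nearest is half an LSB: 4.54 mV.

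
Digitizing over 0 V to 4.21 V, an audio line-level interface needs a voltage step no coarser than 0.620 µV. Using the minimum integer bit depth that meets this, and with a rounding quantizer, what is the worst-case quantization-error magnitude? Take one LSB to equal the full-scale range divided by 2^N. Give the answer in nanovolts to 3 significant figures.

Span = 4.21 V.
4.21 V / 0.620 µV = 6.790e6. Since 2^22 = 4194304 and 2^23 = 8388608, N = 23.
Step size = 4.21/8388608 V = 0.50187 µV.
Max error for round-to-nearest is LSB/2 = 251 nV.

251 nV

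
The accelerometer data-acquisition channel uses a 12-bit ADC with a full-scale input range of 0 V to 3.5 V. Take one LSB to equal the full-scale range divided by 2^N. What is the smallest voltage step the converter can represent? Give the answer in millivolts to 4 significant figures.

0.8545 mV

Full-scale range = 3.5 V.
There are 2^12 = 4096 steps.
One LSB is 3.5 V / 4096 = 0.8545 mV.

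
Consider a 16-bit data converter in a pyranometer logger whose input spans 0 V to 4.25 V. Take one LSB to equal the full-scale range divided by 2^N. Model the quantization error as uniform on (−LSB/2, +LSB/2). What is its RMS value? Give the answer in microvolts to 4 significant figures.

V_FS = 4.25 V.
Step size = 4.25/65536 V = 64.8499 µV.
RMS of a uniform error over width LSB is LSB/√12 = 18.72 µV.

18.72 µV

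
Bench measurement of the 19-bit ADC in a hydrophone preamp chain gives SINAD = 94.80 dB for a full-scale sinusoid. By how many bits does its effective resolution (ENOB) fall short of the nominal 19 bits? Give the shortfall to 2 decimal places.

3.54 bits

ENOB = (SINAD − 1.76)/6.02 = (94.80 − 1.76)/6.02 = 15.4551 bits.
Shortfall = 19 − 15.4551 = 3.5449 bits.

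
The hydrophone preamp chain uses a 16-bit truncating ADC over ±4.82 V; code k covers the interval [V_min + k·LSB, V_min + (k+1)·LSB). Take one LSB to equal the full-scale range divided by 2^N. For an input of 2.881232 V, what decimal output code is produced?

Range = 4.82 − (-4.82) = 9.64 V. LSB = 9.64 V / 2^16 ≈ 147.1 µV.
code = ⌊(V_in − V_min)/LSB⌋ = ⌊(V_in − V_min) × 2^16 / range⌋
     = ⌊(2.881232 − (-4.82)) × 65536 / 9.64⌋ = ⌊7.701232 × 65536/9.64⌋
     = ⌊52355.595⌋ = 52355.

52355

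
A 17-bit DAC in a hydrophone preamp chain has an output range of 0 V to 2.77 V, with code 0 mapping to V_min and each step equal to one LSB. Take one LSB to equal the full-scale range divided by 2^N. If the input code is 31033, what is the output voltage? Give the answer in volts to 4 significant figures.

0.6558 V

Span = 2.77 V. LSB = 2.77 V / 2^17.
V_out = V_min + code × LSB = 0 V + 31033 × 2.77 V / 131072
      = 0 V + 0.655834 V = 0.655834 V.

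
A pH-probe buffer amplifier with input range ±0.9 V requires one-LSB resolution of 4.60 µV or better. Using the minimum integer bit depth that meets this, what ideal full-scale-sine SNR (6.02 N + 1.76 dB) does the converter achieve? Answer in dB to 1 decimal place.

116.1 dB

Span: 0.9 V − (-0.9 V) = 1.8 V.
Need 2^N ≥ 1.8 V / 4.60 µV = 391300 → N_min = 19.
Ideal SNR at N = 19: 6.02·19 + 1.76 = 116.1 dB.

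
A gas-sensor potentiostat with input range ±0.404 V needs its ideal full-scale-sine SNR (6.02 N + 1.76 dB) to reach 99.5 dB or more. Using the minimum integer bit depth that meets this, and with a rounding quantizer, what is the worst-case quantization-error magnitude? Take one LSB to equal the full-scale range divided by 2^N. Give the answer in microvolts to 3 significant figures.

Span: 0.404 V − (-0.404 V) = 0.808 V.
6.02 N + 1.76 ≥ 99.5 gives N ≥ 16.236, so the minimum integer is 17.
Step size = 0.808/131072 V = 6.1646 µV.
|e|_max = LSB/2 = 3.08 µV.

3.08 µV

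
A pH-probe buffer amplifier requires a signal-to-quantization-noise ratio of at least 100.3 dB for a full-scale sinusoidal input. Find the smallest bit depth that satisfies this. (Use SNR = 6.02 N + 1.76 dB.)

17 bits

6.02 N + 1.76 ≥ 100.3 gives N ≥ 16.369, so the minimum integer is 17.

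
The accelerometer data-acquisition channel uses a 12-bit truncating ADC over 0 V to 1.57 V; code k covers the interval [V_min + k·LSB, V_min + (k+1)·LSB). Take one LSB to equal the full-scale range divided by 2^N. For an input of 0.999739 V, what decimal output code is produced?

V_FS = 1.57 V. LSB = 1.57 V / 2^12 ≈ 383.3 µV.
code = ⌊(V_in − V_min)/LSB⌋ = ⌊(V_in − V_min) × 2^12 / range⌋
     = ⌊(0.999739 − (0)) × 4096 / 1.57⌋ = ⌊0.999739 × 4096/1.57⌋
     = ⌊2608.236⌋ = 2608.

2608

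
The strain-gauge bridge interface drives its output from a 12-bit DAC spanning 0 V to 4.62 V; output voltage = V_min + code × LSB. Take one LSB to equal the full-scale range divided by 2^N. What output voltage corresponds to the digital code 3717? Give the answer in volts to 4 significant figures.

Full-scale range = 4.62 V. LSB = 4.62 V / 2^12.
V_out = 0 + 3717 × (4.62/4096) V
      = 0 V + 4.19251 V = 4.19251 V.

4.193 V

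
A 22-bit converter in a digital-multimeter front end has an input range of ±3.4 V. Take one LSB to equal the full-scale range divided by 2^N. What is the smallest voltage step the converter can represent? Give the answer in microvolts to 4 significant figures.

1.621 µV

Span: 3.4 V − (-3.4 V) = 6.8 V.
2^22 = 4194304 levels.
LSB = 6.8 V / 2^22 = 1.621 µV.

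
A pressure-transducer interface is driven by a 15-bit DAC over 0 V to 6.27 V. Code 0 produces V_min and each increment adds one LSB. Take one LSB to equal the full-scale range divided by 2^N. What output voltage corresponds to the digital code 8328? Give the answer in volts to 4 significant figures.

1.594 V

Full-scale range = 6.27 V. LSB = 6.27 V / 2^15.
V_out = 0 + 8328 × (6.27/32768) V
      = 0 V + 1.59352 V = 1.59352 V.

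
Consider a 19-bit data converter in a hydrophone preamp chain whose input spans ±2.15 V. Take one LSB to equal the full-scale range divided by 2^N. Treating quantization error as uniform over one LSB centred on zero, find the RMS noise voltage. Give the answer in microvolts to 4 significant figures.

Full-scale range = 2.15 V − (-2.15 V) = 4.3 V.
LSB = 4.3 V / 2^19 = 8.20160 µV.
V_rms = LSB/√12 = 8.20160 µV / √12 = 2.368 µV.

2.368 µV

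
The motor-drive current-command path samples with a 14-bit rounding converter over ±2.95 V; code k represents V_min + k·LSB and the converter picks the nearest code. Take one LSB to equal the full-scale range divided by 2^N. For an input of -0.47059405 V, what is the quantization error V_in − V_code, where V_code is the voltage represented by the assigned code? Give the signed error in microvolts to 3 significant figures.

Span: 2.95 V − (-2.95 V) = 5.9 V. LSB = 5.9 V / 2^14 ≈ 360.1 µV.
Position in LSBs: (-0.47059405 − (-2.95)) × 16384/5.9 = 6885.1843; rounding gives k = 6885.
V_code = -2.95 + (6885/16384) × 5.9 = -0.47066040039 V.
e = -0.47059405 − (-0.47066040039) = +66.4 µV.

+66.4 µV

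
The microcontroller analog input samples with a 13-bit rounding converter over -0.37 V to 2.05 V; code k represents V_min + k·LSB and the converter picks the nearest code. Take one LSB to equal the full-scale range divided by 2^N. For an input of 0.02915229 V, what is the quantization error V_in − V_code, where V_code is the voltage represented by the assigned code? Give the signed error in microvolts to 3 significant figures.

Full-scale range = 2.05 V − (-0.37 V) = 2.42 V. LSB = 2.42 V / 2^13 ≈ 295.4 µV.
Position in LSBs: (0.02915229 − (-0.37)) × 8192/2.42 = 1351.1800; rounding gives k = 1351.
Reconstructed level: -0.37 + 1351 × 2.42/8192 V = 0.02909912109 V.
e = 0.02915229 − (0.02909912109) = +53.2 µV.

+53.2 µV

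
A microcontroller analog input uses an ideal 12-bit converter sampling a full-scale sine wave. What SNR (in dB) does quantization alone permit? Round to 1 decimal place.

SNR = 6.02·12 + 1.76 = 74.00 dB.

74.0 dB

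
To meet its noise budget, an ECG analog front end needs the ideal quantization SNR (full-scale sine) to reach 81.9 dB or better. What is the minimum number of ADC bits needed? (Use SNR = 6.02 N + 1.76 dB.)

Solving 6.02 N ≥ 81.9 − 1.76: N ≥ 13.312. Round up → N = 14.

14 bits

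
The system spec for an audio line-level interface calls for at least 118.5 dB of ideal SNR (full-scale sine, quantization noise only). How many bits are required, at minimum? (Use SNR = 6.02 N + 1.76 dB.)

Solving 6.02 N ≥ 118.5 − 1.76: N ≥ 19.392. Round up → N = 20.

20 bits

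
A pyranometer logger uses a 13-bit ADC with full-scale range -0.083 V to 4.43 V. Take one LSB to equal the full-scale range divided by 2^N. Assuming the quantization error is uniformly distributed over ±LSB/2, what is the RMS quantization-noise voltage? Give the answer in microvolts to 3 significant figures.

Span: 4.43 V − (-0.083 V) = 4.513 V.
Step size = 4.513/8192 V = 0.55090 mV.
For a uniform distribution on [−LSB/2, +LSB/2], V_rms = LSB/√12 = 0.55090 mV/3.4641 = 159 µV.

159 µV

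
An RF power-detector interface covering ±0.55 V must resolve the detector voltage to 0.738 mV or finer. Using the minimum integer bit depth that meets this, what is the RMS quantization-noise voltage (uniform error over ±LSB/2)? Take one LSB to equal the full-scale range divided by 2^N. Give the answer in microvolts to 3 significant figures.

155 µV

Range = 0.55 − (-0.55) = 1.1 V.
Required number of levels: 1.1/0.738 mV = 1490.5; smallest N with 2^N ≥ that is 11.
LSB = 1.1 V ÷ 2^11 = 1.1/2048 V = 0.53711 mV.
V_rms = LSB/√12 = 155 µV.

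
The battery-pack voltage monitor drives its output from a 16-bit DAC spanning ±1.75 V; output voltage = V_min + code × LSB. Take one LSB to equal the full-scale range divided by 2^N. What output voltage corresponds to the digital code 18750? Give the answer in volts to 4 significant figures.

Full-scale range = 1.75 V − (-1.75 V) = 3.5 V. LSB = 3.5 V / 2^16.
V_out = V_min + code × LSB = -1.75 V + 18750 × 3.5 V / 65536
      = -1.75 V + 1.00136 V = -0.748642 V.

-0.7486 V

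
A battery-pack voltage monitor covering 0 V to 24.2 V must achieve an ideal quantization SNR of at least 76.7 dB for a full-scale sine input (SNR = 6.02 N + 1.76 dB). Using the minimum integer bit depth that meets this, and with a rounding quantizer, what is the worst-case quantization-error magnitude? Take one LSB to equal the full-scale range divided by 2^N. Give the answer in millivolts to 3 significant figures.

Span = 24.2 V.
Solving 6.02 N ≥ 76.7 − 1.76: N ≥ 12.449. Round up → N = 13.
LSB = 24.2 V ÷ 2^13 = 24.2/8192 V = 2.9541 mV.
|e|_max = LSB/2 = 1.48 mV.

1.48 mV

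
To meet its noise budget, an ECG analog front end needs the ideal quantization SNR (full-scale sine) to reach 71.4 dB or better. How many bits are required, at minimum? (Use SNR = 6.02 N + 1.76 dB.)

Required N = ⌈(71.4 − 1.76)/6.02⌉ = ⌈11.568⌉ = 12.

12 bits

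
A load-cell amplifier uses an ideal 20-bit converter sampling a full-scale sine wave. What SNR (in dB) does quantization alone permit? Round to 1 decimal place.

6.02(20) + 1.76 = 120.40 + 1.76 = 122.16 dB.

122.2 dB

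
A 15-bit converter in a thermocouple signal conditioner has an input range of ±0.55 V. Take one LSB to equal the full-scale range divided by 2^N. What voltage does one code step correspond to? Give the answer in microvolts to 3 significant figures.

33.6 µV

Full-scale range = 0.55 V − (-0.55 V) = 1.1 V.
Number of codes = 2^15 = 32768.
One LSB is 1.1 V / 32768 = 33.6 µV.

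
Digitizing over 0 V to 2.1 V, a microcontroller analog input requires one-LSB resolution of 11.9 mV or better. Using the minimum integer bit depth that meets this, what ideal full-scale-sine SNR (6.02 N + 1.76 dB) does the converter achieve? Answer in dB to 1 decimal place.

49.9 dB

Full-scale range = 2.1 V.
Required number of levels: 2.1/11.9 mV = 176.47; smallest N with 2^N ≥ that is 8.
SNR = 6.02 × 8 + 1.76 = 49.92 dB.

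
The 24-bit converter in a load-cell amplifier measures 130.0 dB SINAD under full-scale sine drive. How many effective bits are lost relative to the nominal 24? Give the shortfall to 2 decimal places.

2.70 bits

N_eff = (130.0 − 1.76)/6.02 = 21.3023 bits.
Shortfall = 24 − 21.3023 = 2.6977 bits.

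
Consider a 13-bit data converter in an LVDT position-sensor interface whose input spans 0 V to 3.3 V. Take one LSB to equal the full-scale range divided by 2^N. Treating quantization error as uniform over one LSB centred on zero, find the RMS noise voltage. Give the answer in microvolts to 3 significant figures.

116 µV

Range is 3.3 V.
One LSB is 3.3 V / 8192 = 402.83 µV.
For a uniform distribution on [−LSB/2, +LSB/2], V_rms = LSB/√12 = 402.83 µV/3.4641 = 116 µV.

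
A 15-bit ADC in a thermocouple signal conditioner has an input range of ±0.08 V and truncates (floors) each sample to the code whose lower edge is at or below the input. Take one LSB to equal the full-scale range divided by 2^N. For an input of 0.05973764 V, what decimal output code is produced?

Span: 0.08 V − (-0.08 V) = 0.16 V. LSB = 0.16 V / 2^15 ≈ 4.883 µV.
code = ⌊(V_in − V_min)/LSB⌋ = ⌊(V_in − V_min) × 2^15 / range⌋
     = ⌊(0.05973764 − (-0.08)) × 32768 / 0.16⌋ = ⌊0.13973764 × 32768/0.16⌋
     = ⌊28618.269⌋ = 28618.

28618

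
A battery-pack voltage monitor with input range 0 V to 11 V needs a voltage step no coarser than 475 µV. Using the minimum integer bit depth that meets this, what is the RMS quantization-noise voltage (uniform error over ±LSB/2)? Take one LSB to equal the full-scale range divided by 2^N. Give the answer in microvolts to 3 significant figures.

96.9 µV

V_FS = 11 V.
Levels needed ≥ 11/475 µV = 23160. 2^15 = 32768 suffices, so N_min = 15.
LSB = 11 V / 2^15 = 335.69 µV.
σ_q = LSB/√12 = 335.69 µV/3.4641 = 96.9 µV.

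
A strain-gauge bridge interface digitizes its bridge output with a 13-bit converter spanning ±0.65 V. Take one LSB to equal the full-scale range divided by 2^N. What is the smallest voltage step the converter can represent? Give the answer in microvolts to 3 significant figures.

159 µV

Full-scale range = 0.65 V − (-0.65 V) = 1.3 V.
There are 2^13 = 8192 steps.
One LSB is 1.3 V / 8192 = 159 µV.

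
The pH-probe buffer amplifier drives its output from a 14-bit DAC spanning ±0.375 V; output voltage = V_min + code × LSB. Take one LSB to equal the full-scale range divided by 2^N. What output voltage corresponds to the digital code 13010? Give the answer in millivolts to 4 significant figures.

220.6 mV

Span: 0.375 V − (-0.375 V) = 0.75 V. LSB = 0.75 V / 2^14.
V_out = V_min + code × LSB = -0.375 V + 13010 × 0.75 V / 16384
      = -0.375 + 0.595551 = 0.220551 V.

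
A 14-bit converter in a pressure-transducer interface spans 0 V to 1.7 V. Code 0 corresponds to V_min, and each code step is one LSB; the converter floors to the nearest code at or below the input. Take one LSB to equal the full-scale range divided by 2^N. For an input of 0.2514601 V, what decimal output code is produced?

Span = 1.7 V. LSB = 1.7 V / 2^14 ≈ 103.8 µV.
code = ⌊(V_in − V_min)/LSB⌋ = ⌊(V_in − V_min) × 2^14 / range⌋
     = ⌊(0.2514601 − (0)) × 16384 / 1.7⌋ = ⌊0.2514601 × 16384/1.7⌋
     = ⌊2423.484⌋ = 2423.

2423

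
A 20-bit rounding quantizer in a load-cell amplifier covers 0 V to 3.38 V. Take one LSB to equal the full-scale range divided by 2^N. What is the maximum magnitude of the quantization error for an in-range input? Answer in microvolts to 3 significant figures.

Span = 3.38 V.
LSB = 3.38 V ÷ 2^20 = 3.38/1048576 V = 3.2234 µV.
A rounding quantizer has |error| ≤ LSB/2 = 1.61 µV.

1.61 µV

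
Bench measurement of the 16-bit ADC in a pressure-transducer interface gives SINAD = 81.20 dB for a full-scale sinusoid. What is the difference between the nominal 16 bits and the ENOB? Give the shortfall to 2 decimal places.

2.80 bits

Effective bits = (81.20 − 1.76)/6.02 = 13.1960.
Shortfall = 16 − 13.1960 = 2.8040 bits.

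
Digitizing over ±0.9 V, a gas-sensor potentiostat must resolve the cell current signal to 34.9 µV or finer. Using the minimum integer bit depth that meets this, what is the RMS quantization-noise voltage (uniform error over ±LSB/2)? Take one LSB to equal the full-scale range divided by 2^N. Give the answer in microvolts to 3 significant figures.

The full-scale span is 0.9 − (-0.9) = 1.8 V.
Levels needed ≥ 1.8/34.9 µV = 51580. 2^16 = 65536 suffices, so N_min = 16.
Step size = 1.8/65536 V = 27.466 µV.
σ_q = LSB/√12 = 27.466 µV/3.4641 = 7.93 µV.

7.93 µV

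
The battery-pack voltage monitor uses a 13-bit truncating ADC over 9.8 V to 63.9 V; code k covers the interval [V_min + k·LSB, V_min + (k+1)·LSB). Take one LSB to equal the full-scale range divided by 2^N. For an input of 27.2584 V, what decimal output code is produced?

2643

Span: 63.9 V − (9.8 V) = 54.1 V. LSB = 54.1 V / 2^13 ≈ 6.604 mV.
V_in − V_min = 27.2584 − (9.8) = 17.4584 V.
Divide by LSB: 17.4584 × 8192/54.1 = 2643.6084.
Truncating gives code 2643.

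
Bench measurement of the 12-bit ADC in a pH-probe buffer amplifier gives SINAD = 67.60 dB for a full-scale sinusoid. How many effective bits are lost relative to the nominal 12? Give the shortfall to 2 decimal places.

N_eff = (67.60 − 1.76)/6.02 = 10.9369 bits.
12 − 10.9369 = 1.06 bits below nominal.

1.06 bits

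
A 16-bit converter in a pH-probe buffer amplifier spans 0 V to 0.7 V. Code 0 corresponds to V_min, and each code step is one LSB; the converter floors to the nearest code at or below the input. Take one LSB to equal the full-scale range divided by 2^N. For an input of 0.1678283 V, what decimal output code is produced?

Span = 0.7 V. LSB = 0.7 V / 2^16 ≈ 10.68 µV.
(V_in − V_min) × 2^16/range = (0.1678283 − (0)) × 65536/0.7 = 15712.565.
Floor → code = 15712.

15712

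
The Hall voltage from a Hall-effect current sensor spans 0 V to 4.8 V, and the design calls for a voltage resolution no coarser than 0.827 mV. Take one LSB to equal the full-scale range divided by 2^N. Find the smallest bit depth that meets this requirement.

V_FS = 4.8 V.
Required number of levels: 4.8/0.827 mV = 5804.1; smallest N with 2^N ≥ that is 13.

13 bits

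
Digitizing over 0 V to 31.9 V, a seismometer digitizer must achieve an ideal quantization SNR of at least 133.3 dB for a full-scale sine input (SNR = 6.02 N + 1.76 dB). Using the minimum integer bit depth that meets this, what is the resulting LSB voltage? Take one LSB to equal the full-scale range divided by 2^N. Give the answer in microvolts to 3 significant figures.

7.61 µV

V_FS = 31.9 V.
N ≥ (133.3 − 1.76)/6.02 = 21.850 → N_min = 22.
LSB = 31.9 V / 2^22 = 7.61 µV.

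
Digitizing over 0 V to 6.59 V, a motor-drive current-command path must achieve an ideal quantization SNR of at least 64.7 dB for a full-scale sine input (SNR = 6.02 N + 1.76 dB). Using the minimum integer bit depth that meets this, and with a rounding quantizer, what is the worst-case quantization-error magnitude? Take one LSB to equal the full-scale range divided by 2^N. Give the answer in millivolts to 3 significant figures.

1.61 mV

V_FS = 6.59 V.
Solving 6.02 N ≥ 64.7 − 1.76: N ≥ 10.455. Round up → N = 11.
Step size = 6.59/2048 V = 3.2178 mV.
Half an LSB is 1.61 mV.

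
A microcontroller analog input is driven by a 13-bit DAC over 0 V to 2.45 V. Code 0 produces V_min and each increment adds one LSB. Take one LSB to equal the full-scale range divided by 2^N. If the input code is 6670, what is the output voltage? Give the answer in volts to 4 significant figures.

V_FS = 2.45 V. LSB = 2.45 V / 2^13.
V_out = 0 + 6670 × (2.45/8192) V
      = 0 + 1.99481 = 1.99481 V.

1.995 V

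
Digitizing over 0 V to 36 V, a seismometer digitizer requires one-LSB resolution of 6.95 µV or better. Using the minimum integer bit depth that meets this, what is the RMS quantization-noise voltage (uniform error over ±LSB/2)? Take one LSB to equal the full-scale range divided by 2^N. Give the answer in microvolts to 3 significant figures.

1.24 µV

Full-scale range = 36 V.
Required number of levels: 36/6.95 µV = 5.1799e6; smallest N with 2^N ≥ that is 23.
LSB = 36 V ÷ 2^23 = 36/8388608 V = 4.2915 µV.
V_rms = LSB/√12 = 1.24 µV.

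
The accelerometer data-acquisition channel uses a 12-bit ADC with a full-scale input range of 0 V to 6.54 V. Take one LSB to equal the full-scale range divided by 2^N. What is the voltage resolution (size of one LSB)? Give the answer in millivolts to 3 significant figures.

1.60 mV

V_FS = 6.54 V.
There are 2^12 = 4096 steps.
One LSB is 6.54 V / 4096 = 1.60 mV.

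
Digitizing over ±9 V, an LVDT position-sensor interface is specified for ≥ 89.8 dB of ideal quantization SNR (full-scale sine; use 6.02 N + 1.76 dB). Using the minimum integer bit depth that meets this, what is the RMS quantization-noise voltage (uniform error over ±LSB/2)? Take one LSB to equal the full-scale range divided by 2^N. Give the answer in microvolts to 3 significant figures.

159 µV

Range = 9 − (-9) = 18 V.
N ≥ (89.8 − 1.76)/6.02 = 14.625 → N_min = 15.
LSB = 18 V / 2^15 = 0.54932 mV.
V_rms = LSB/√12 = 159 µV.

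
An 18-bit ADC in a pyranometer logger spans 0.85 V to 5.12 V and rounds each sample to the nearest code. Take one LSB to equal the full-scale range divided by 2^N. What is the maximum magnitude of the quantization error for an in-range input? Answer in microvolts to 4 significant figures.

8.144 µV

Full-scale range = 5.12 V − (0.85 V) = 4.27 V.
One LSB is 4.27 V / 262144 = 16.2888 µV.
|e|_max = LSB/2 = 8.144 µV.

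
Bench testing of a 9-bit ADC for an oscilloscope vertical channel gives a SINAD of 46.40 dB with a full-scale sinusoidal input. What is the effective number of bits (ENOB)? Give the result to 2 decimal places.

7.42 bits

(46.40 − 1.76) / 6.02 = 44.64/6.02 = 7.4153 effective bits.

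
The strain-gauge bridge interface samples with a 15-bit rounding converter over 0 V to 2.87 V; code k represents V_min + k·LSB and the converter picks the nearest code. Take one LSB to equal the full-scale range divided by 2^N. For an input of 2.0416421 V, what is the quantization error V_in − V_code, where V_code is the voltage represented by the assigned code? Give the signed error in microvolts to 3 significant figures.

Range is 2.87 V. LSB = 2.87 V / 2^15 ≈ 87.59 µV.
(V_in − V_min)/LSB = (2.0416421 − (0)) × 32768/2.87 = 23310.2886 → nearest code k = 23310.
V_code = 0 + (23310/32768) × 2.87 = 2.0416168213 V.
V_in − V_code = 2.0416421 − (2.0416168213) = +25.3 µV.

+25.3 µV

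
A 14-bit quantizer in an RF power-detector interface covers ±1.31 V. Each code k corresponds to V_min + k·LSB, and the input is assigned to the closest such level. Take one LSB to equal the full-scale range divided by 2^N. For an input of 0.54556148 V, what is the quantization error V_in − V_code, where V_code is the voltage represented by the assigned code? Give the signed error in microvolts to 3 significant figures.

−58.6 µV

Span: 1.31 V − (-1.31 V) = 2.62 V. LSB = 2.62 V / 2^14 ≈ 159.9 µV.
(0.54556148 − (-1.31)) / LSB = 1.85556148 × 16384/2.62 = 11603.6333. Nearest integer: k = 11604.
Reconstructed level: -1.31 + 11604 × 2.62/16384 V = 0.54562011719 V.
Error = V_in − V_code = 0.54556148 − (0.54562011719) = −58.6 µV.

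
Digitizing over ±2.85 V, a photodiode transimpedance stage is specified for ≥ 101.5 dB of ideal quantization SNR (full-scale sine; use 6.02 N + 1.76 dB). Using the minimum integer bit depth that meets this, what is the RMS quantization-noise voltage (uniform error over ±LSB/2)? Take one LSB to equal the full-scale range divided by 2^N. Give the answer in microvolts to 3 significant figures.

12.6 µV

Full-scale range = 2.85 V − (-2.85 V) = 5.7 V.
Solving 6.02 N ≥ 101.5 − 1.76: N ≥ 16.568. Round up → N = 17.
LSB = 5.7 V / 2^17 = 43.488 µV.
σ_q = LSB/√12 = 43.488 µV/3.4641 = 12.6 µV.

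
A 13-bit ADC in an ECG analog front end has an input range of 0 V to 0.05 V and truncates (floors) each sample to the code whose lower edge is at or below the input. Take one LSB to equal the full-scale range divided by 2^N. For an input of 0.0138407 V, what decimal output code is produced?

2267

V_FS = 0.05 V. LSB = 0.05 V / 2^13 ≈ 6.104 µV.
code = ⌊(V_in − V_min)/LSB⌋ = ⌊(V_in − V_min) × 2^13 / range⌋
     = ⌊(0.0138407 − (0)) × 8192 / 0.05⌋ = ⌊0.0138407 × 8192/0.05⌋
     = ⌊2267.660⌋ = 2267.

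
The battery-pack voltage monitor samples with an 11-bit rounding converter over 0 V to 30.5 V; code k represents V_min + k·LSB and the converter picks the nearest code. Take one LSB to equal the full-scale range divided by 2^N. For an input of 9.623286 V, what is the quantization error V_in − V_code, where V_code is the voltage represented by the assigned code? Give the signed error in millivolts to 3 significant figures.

V_FS = 30.5 V. LSB = 30.5 V / 2^11 ≈ 14.89 mV.
(V_in − V_min)/LSB = (9.623286 − (0)) × 2048/30.5 = 646.1800 → nearest code k = 646.
V_code = 0 + (646/2048) × 30.5 = 9.620605469 V.
Error = V_in − V_code = 9.623286 − (9.620605469) = +2.68 mV.

+2.68 mV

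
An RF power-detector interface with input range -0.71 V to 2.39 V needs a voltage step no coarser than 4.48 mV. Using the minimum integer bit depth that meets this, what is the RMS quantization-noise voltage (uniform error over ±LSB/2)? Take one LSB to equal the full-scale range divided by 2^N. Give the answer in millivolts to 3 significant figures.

0.874 mV

Range = 2.39 − (-0.71) = 3.1 V.
Need 2^N ≥ 3.1 V / 4.48 mV = 692.0 → N_min = 10.
LSB = 3.1 V ÷ 2^10 = 3.1/1024 V = 3.0273 mV.
V_rms = LSB/√12 = 0.874 mV.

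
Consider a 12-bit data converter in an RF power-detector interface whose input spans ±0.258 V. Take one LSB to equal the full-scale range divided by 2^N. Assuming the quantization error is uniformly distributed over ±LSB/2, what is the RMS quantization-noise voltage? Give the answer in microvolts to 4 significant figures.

36.37 µV

Full-scale range = 0.258 V − (-0.258 V) = 0.516 V.
One LSB is 0.516 V / 4096 = 125.977 µV.
V_rms = LSB/√12 = 125.977 µV / √12 = 36.37 µV.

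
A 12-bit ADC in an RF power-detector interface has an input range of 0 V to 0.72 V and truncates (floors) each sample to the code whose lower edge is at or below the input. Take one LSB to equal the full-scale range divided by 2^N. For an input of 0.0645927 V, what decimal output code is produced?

367

Span = 0.72 V. LSB = 0.72 V / 2^12 ≈ 175.8 µV.
code = ⌊(V_in − V_min)/LSB⌋ = ⌊(V_in − V_min) × 2^12 / range⌋
     = ⌊(0.0645927 − (0)) × 4096 / 0.72⌋ = ⌊0.0645927 × 4096/0.72⌋
     = ⌊367.461⌋ = 367.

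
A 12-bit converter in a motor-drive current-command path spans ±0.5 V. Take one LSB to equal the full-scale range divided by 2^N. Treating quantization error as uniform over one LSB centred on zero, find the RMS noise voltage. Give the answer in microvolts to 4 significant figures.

70.48 µV

The full-scale span is 0.5 − (-0.5) = 1 V.
One LSB is 1 V / 4096 = 244.141 µV.
V_rms = LSB/√12 = 244.141 µV / √12 = 70.48 µV.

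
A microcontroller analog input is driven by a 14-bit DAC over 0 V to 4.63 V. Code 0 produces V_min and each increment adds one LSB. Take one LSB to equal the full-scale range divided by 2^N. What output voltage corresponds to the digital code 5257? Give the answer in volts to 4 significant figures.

V_FS = 4.63 V. LSB = 4.63 V / 2^14.
Output = V_min + (5257/16384) × range = 0 + 0.320862 × 4.63 V
      = 0 + 1.48559 = 1.48559 V.

1.486 V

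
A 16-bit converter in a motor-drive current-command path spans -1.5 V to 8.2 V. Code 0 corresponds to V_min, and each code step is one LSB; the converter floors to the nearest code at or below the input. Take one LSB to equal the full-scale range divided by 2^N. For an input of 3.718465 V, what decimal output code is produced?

35257

The full-scale span is 8.2 − (-1.5) = 9.7 V. LSB = 9.7 V / 2^16 ≈ 148.0 µV.
(V_in − V_min) × 2^16/range = (3.718465 − (-1.5)) × 65536/9.7 = 35257.456.
Floor → code = 35257.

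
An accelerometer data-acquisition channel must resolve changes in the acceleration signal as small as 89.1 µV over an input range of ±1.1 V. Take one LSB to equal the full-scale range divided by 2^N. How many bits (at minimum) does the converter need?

Full-scale range = 1.1 V − (-1.1 V) = 2.2 V.
Required number of levels: 2.2/89.1 µV = 24691; smallest N with 2^N ≥ that is 15.

15 bits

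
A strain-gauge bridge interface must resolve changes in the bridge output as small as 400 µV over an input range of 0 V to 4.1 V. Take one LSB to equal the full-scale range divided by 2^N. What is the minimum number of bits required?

14 bits

Span = 4.1 V.
4.1 V / 400 µV = 10250. Since 2^13 = 8192 and 2^14 = 16384, N = 14.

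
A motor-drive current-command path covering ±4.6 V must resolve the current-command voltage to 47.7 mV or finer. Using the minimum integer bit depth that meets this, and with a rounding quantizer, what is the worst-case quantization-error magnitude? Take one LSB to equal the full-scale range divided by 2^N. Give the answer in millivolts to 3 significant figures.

18.0 mV

Range = 4.6 − (-4.6) = 9.2 V.
Required number of levels: 9.2/47.7 mV = 192.87; smallest N with 2^N ≥ that is 8.
LSB = 9.2 V / 2^8 = 35.938 mV.
Half an LSB is 18.0 mV.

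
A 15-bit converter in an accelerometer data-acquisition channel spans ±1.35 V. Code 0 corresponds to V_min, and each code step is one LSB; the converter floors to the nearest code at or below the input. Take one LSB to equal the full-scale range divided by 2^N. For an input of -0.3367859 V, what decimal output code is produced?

12296

Span: 1.35 V − (-1.35 V) = 2.7 V. LSB = 2.7 V / 2^15 ≈ 82.40 µV.
(V_in − V_min) × 2^15/range = (-0.3367859 − (-1.35)) × 32768/2.7 = 12296.667.
Floor → code = 12296.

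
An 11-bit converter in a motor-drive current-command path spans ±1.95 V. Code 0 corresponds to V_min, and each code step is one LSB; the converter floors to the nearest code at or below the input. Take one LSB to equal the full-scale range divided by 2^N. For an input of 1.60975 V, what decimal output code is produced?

Span: 1.95 V − (-1.95 V) = 3.9 V. LSB = 3.9 V / 2^11 ≈ 1.904 mV.
code = ⌊(V_in − V_min)/LSB⌋ = ⌊(V_in − V_min) × 2^11 / range⌋
     = ⌊(1.60975 − (-1.95)) × 2048 / 3.9⌋ = ⌊3.55975 × 2048/3.9⌋
     = ⌊1869.325⌋ = 1869.

1869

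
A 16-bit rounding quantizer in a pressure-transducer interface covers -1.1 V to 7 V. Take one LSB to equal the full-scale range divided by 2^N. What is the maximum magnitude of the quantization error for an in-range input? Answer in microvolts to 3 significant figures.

61.8 µV

The full-scale span is 7 − (-1.1) = 8.1 V.
LSB = 8.1 V / 2^16 = 123.60 µV.
A rounding quantizer has |error| ≤ LSB/2 = 61.8 µV.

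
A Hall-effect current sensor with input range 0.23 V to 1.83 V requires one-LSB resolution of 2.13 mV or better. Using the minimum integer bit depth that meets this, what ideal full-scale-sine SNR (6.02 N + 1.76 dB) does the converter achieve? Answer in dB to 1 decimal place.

Full-scale range = 1.83 V − (0.23 V) = 1.6 V.
1.6 V / 2.13 mV = 751.2. Since 2^9 = 512 and 2^10 = 1024, N = 10.
SNR = 6.02 × 10 + 1.76 = 61.96 dB.

62.0 dB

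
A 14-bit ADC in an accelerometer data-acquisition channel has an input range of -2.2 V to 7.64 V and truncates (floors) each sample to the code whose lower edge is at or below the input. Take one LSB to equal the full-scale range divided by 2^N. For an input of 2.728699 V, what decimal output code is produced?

8206

The full-scale span is 7.64 − (-2.2) = 9.84 V. LSB = 9.84 V / 2^14 ≈ 0.6006 mV.
V_in − V_min = 2.728699 − (-2.2) = 4.928699 V.
Divide by LSB: 4.928699 × 16384/9.84 = 8206.4842.
Truncating gives code 8206.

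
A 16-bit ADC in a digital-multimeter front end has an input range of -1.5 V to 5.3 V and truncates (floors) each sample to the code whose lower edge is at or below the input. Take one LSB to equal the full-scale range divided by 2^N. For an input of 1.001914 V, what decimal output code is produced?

24112

The full-scale span is 5.3 − (-1.5) = 6.8 V. LSB = 6.8 V / 2^16 ≈ 103.8 µV.
V_in − V_min = 1.001914 − (-1.5) = 2.501914 V.
Divide by LSB: 2.501914 × 65536/6.8 = 24112.5641.
Truncating gives code 24112.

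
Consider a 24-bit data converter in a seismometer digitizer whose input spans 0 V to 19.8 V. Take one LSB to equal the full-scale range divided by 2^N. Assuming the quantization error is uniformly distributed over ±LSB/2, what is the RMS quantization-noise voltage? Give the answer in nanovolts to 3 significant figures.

341 nV

Range is 19.8 V.
LSB = 19.8 V / 2^24 = 1.1802 µV.
RMS of a uniform error over width LSB is LSB/√12 = 341 nV.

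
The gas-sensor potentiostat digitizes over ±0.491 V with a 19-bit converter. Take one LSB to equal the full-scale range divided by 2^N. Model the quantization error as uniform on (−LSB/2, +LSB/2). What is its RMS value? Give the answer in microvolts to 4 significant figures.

The full-scale span is 0.491 − (-0.491) = 0.982 V.
Step size = 0.982/524288 V = 1.87302 µV.
V_rms = LSB/√12 = 1.87302 µV / √12 = 0.5407 µV.

0.5407 µV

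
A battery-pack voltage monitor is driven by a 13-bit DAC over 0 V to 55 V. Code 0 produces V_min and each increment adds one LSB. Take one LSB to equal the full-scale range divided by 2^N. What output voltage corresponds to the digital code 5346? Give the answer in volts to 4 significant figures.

35.89 V

V_FS = 55 V. LSB = 55 V / 2^13.
V_out = V_min + code × LSB = 0 V + 5346 × 55 V / 8192
      = 0 + 35.8923 = 35.8923 V.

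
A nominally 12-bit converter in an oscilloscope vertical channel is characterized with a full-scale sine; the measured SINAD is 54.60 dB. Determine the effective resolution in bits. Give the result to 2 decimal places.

(54.60 − 1.76) / 6.02 = 52.84/6.02 = 8.7774 effective bits.

8.78 bits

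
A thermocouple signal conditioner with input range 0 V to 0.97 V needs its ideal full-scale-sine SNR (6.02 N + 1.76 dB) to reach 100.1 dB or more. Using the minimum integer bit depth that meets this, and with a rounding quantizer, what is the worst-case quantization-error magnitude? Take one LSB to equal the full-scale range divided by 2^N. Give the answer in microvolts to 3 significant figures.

Range is 0.97 V.
N ≥ (100.1 − 1.76)/6.02 = 16.336 → N_min = 17.
LSB = 0.97 V / 2^17 = 7.4005 µV.
Max error for round-to-nearest is LSB/2 = 3.70 µV.

3.70 µV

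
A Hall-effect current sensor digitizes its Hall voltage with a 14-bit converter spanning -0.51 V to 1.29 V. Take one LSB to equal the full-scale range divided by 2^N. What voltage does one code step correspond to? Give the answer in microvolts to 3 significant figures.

110 µV

Span: 1.29 V − (-0.51 V) = 1.8 V.
2^14 = 16384 levels.
LSB = 1.8 V / 2^14 = 110 µV.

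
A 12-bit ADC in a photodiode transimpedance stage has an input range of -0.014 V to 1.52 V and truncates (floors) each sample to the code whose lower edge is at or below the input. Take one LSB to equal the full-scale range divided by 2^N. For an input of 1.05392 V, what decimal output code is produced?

2851

Span: 1.52 V − (-0.014 V) = 1.534 V. LSB = 1.534 V / 2^12 ≈ 374.5 µV.
(V_in − V_min) × 2^12/range = (1.05392 − (-0.014)) × 4096/1.534 = 2851.500.
Floor → code = 2851.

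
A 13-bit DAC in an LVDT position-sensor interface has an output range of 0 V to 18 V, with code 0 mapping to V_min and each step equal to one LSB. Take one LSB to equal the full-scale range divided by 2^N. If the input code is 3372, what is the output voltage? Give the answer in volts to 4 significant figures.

Span = 18 V. LSB = 18 V / 2^13.
V_out = 0 + 3372 × (18/8192) V
      = 0 + 7.40918 = 7.40918 V.

7.409 V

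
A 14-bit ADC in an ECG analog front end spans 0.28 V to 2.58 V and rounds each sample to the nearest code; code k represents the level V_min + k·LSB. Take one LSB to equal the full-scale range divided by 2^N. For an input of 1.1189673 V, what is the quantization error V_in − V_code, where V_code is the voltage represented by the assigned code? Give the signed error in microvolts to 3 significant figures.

+51.3 µV

Span: 2.58 V − (0.28 V) = 2.3 V. LSB = 2.3 V / 2^14 ≈ 140.4 µV.
(1.1189673 − (0.28)) / LSB = 0.8389673 × 16384/2.3 = 5976.3653. Nearest integer: k = 5976.
V_code = 0.28 + (5976/16384) × 2.3 = 1.1189160156 V.
V_in − V_code = 1.1189673 − (1.1189160156) = +51.3 µV.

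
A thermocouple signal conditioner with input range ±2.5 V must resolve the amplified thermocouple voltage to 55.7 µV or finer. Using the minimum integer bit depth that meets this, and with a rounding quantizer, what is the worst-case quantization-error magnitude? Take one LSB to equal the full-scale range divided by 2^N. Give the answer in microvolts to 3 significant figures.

The full-scale span is 2.5 − (-2.5) = 5 V.
Need 2^N ≥ 5 V / 55.7 µV = 89770 → N_min = 17.
LSB = 5 V / 2^17 = 38.147 µV.
Max error for round-to-nearest is LSB/2 = 19.1 µV.

19.1 µV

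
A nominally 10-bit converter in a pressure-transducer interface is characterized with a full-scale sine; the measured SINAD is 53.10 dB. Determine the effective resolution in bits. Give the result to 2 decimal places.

8.53 bits

(53.10 − 1.76) / 6.02 = 51.34/6.02 = 8.5282 effective bits.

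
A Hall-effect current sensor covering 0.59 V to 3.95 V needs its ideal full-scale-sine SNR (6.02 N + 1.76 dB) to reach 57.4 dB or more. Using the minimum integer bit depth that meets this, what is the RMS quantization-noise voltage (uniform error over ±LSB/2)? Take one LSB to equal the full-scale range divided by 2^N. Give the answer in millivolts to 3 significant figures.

0.947 mV

The full-scale span is 3.95 − (0.59) = 3.36 V.
6.02 N + 1.76 ≥ 57.4 gives N ≥ 9.243, so the minimum integer is 10.
Step size = 3.36/1024 V = 3.2813 mV.
V_rms = LSB/√12 = 0.947 mV.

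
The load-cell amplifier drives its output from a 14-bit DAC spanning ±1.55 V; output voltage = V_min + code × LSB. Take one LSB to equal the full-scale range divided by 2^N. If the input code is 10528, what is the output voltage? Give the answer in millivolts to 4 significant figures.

442.0 mV

The full-scale span is 1.55 − (-1.55) = 3.1 V. LSB = 3.1 V / 2^14.
Output = V_min + (10528/16384) × range = -1.55 + 0.642578 × 3.1 V
      = -1.55 V + 1.99199 V = 0.441992 V.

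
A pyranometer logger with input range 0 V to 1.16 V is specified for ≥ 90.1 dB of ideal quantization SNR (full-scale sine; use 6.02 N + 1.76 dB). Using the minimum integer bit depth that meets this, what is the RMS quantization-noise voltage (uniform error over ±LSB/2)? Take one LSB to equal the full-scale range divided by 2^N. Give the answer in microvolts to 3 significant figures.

Span = 1.16 V.
Required N = ⌈(90.1 − 1.76)/6.02⌉ = ⌈14.674⌉ = 15.
One LSB is 1.16 V / 32768 = 35.400 µV.
RMS noise = LSB/√12 = 10.2 µV.

10.2 µV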